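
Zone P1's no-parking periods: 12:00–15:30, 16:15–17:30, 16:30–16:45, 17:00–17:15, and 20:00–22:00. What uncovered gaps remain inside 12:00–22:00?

15:30–16:15, 17:30–20:00

The merged coverage is 12:00–15:30, 16:15–17:30, 20:00–22:00.
Complement within 12:00–22:00: 15:30–16:15, 17:30–20:00.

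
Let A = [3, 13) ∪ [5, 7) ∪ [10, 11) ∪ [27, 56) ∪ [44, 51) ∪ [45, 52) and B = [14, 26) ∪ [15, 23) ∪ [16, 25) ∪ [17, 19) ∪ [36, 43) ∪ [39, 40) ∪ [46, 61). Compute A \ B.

Merge the first list: [3, 13), [27, 56).
Merge the second list: [14, 26), [36, 43), [46, 61).
[3, 13) is untouched.
[27, 56) with B removed leaves [27, 36), [43, 46).

[3, 13) ∪ [27, 36) ∪ [43, 46)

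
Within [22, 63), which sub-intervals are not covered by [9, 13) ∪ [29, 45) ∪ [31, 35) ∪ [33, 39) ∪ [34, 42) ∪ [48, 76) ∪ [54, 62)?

After merging, the occupied span is [9, 13), [29, 45), [48, 76).
Gaps within [22, 63): [22, 29), [45, 48).

[22, 29) ∪ [45, 48)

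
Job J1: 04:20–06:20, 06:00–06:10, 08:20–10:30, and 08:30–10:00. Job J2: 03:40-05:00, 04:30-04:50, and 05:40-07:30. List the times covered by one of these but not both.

03:40–04:20, 05:00–05:40, 06:20–07:30, 08:20–10:30

Merge the first list: 04:20–06:20, 08:20–10:30.
Merge the second list: 03:40–05:00, 05:40–07:30.
A \ B = 05:00–05:40, 08:20–10:30.
B \ A = 03:40–04:20, 06:20–07:30.
Union of the two gives the symmetric difference.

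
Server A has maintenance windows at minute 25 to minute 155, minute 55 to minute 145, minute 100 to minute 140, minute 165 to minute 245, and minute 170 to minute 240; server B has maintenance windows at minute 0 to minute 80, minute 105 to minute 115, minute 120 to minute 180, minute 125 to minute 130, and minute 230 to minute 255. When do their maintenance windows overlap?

First set merges to minute 25 to minute 155, minute 165 to minute 245.
Second set merges to minute 0 to minute 80, minute 105 to minute 115, minute 120 to minute 180, minute 230 to minute 255.
minute 25 to minute 155 overlaps B on minute 25 to minute 80, minute 105 to minute 115, minute 120 to minute 155.
minute 165 to minute 245 overlaps B on minute 165 to minute 180, minute 230 to minute 245.

minute 25 to minute 80, minute 105 to minute 115, minute 120 to minute 155, minute 165 to minute 180, minute 230 to minute 245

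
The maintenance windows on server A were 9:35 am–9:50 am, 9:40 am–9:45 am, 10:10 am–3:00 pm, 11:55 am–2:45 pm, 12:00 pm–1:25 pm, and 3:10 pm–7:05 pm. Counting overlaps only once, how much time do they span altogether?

9 h

Merged: 9:35 am–9:50 am, 10:10 am–3:00 pm, 3:10 pm–7:05 pm.
Lengths: 15 min + 4 h 50 min + 3 h 55 min = 9 h.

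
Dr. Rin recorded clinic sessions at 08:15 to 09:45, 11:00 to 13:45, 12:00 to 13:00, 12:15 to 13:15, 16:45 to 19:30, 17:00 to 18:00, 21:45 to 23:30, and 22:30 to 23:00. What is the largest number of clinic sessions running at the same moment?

3

At 12:15, 3 of the intervals are simultaneously active.
No point has more.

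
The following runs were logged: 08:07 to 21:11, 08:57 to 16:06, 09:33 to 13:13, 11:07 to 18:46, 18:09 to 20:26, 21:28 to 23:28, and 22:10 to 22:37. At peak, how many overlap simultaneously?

4

Walk the sorted start/end points keeping a running depth.
The depth first hits 4 at 11:07.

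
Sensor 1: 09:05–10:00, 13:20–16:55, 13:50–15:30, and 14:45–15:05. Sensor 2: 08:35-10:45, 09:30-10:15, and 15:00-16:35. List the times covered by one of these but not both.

08:35-09:05, 10:00-10:45, 13:20-15:00, 16:35-16:55

First set merges to 09:05-10:00, 13:20-16:55.
Second set merges to 08:35-10:45, 15:00-16:35.
Only in the first: 13:20-15:00, 16:35-16:55.
Only in the second: 08:35-09:05, 10:00-10:45.
Together these are the periods covered by exactly one.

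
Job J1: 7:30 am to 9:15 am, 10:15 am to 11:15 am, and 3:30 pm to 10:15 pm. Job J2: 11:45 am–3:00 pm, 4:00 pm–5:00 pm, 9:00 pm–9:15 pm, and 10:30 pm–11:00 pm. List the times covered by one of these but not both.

Only in the first: 7:30 am–9:15 am, 10:15 am–11:15 am, 3:30 pm–4:00 pm, 5:00 pm–9:00 pm, 9:15 pm–10:15 pm.
Only in the second: 11:45 am–3:00 pm, 10:30 pm–11:00 pm.
Together these are the periods covered by exactly one.

7:30 am–9:15 am, 10:15 am–11:15 am, 11:45 am–3:00 pm, 3:30 pm–4:00 pm, 5:00 pm–9:00 pm, 9:15 pm–10:15 pm, 10:30 pm–11:00 pm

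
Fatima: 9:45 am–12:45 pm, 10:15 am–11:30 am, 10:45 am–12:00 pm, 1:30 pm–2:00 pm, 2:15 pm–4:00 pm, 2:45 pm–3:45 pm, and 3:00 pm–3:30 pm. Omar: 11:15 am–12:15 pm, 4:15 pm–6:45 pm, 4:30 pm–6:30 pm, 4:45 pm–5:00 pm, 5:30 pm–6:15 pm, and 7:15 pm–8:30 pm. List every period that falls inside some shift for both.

First set merges to 9:45 am–12:45 pm, 1:30 pm–2:00 pm, 2:15 pm–4:00 pm.
Second set merges to 11:15 am–12:15 pm, 4:15 pm–6:45 pm, 7:15 pm–8:30 pm.
9:45 am–12:45 pm meets the second set on 11:15 am–12:15 pm.
1:30 pm–2:00 pm: no overlap with the second set.
2:15 pm–4:00 pm: no overlap with the second set.

11:15 am–12:15 pm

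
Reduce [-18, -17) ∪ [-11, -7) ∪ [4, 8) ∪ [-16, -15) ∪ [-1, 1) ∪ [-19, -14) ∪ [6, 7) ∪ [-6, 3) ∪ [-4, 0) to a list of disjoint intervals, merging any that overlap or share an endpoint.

Sort by start: [-19, -14), [-18, -17), [-16, -15), [-11, -7), [-6, 3), [-4, 0), [-1, 1), [4, 8), [6, 7).
[-18, -17) overlaps/touches [-19, -14) → extend to [-19, -14).
[-16, -15) overlaps/touches [-19, -14) → extend to [-19, -14).
[-11, -7) is disjoint → start new block.
[-6, 3) is disjoint → start new block.
[-4, 0) overlaps/touches [-6, 3) → extend to [-6, 3).
[-1, 1) overlaps/touches [-6, 3) → extend to [-6, 3).
[4, 8) is disjoint → start new block.
[6, 7) overlaps/touches [4, 8) → extend to [4, 8).

[-19, -14) ∪ [-11, -7) ∪ [-6, 3) ∪ [4, 8)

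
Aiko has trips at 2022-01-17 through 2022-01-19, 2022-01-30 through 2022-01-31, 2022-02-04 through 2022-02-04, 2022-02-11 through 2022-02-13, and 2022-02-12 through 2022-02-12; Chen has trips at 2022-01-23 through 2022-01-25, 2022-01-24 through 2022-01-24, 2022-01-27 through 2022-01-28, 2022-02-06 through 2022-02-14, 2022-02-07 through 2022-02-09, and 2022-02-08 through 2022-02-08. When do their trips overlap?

2022-02-11 through 2022-02-13

First set merges to 2022-01-17 through 2022-01-19, 2022-01-30 through 2022-01-31, 2022-02-04 through 2022-02-04, 2022-02-11 through 2022-02-13.
Second set merges to 2022-01-23 through 2022-01-25, 2022-01-27 through 2022-01-28, 2022-02-06 through 2022-02-14.
2022-01-17 through 2022-01-19 falls entirely outside B.
2022-01-30 through 2022-01-31 falls entirely outside B.
2022-02-04 through 2022-02-04 falls entirely outside B.
2022-02-11 through 2022-02-13 overlaps B on 2022-02-11 through 2022-02-13.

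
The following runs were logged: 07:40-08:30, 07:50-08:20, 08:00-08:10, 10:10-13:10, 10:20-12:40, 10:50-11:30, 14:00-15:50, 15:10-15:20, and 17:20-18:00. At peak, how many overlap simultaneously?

3

Sweep endpoints in order; track running count of active intervals.
Peak of 3 reached at 08:00.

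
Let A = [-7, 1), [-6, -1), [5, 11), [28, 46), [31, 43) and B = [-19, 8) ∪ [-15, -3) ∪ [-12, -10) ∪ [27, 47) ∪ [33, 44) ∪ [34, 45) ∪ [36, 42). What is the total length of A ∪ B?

Merge the first list: [-7, 1), [5, 11), [28, 46).
Merge the second list: [-19, 8), [27, 47).
A ∪ B = [-19, 11), [27, 47).
Total: 30 + 20 = 50.

50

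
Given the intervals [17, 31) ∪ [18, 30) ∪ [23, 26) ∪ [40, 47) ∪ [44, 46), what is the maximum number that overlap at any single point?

3

Sweep endpoints in order; track running count of active intervals.
Peak of 3 reached at 23.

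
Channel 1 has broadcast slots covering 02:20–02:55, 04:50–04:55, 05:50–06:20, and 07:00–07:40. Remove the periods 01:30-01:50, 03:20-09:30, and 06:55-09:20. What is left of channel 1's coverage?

B, merged: 01:30-01:50, 03:20-09:30.
02:20-02:55: nothing removed.
04:50-04:55: entirely removed.
05:50-06:20: entirely removed.
07:00-07:40: entirely removed.

02:20-02:55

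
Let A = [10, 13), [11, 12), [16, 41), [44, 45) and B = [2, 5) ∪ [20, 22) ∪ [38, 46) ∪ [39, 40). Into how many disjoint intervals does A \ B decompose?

A, merged: [10, 13), [16, 41), [44, 45).
B, merged: [2, 5), [20, 22), [38, 46).
A \ B = [10, 13), [16, 20), [22, 38).
That is 3 disjoint pieces.

3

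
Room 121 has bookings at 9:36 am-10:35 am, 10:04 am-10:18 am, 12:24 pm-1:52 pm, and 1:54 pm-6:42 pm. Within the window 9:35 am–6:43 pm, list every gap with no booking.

9:35 am-9:36 am, 10:35 am-12:24 pm, 1:52 pm-1:54 pm, 6:42 pm-6:43 pm

After merging, the occupied span is 9:36 am-10:35 am, 12:24 pm-1:52 pm, 1:54 pm-6:42 pm.
Gaps within 9:35 am-6:43 pm: 9:35 am-9:36 am, 10:35 am-12:24 pm, 1:52 pm-1:54 pm, 6:42 pm-6:43 pm.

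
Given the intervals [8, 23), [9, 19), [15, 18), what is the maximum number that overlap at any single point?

3

Walk the sorted start/end points keeping a running depth.
The depth first hits 3 at 15.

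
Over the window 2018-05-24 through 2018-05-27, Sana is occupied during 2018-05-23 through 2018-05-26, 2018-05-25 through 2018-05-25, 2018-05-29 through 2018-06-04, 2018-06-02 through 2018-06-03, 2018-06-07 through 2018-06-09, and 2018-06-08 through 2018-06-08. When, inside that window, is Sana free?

After merging, the occupied span is 2018-05-23 through 2018-05-26, 2018-05-29 through 2018-06-04, 2018-06-07 through 2018-06-09.
Gaps within 2018-05-24 through 2018-05-27: 2018-05-27 through 2018-05-27.

2018-05-27 through 2018-05-27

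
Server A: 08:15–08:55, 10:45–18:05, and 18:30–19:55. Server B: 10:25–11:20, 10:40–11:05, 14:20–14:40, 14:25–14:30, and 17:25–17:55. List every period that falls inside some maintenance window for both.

10:45–11:20, 14:20–14:40, 17:25–17:55

B, merged: 10:25–11:20, 14:20–14:40, 17:25–17:55.
08:15–08:55 falls entirely outside B.
10:45–18:05 overlaps B on 10:45–11:20, 14:20–14:40, 17:25–17:55.
18:30–19:55 falls entirely outside B.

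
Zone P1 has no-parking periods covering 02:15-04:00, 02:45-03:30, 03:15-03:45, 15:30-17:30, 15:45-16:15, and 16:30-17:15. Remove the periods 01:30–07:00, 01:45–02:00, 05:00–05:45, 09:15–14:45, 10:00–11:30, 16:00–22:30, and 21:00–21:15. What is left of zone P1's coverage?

15:30–16:00

Merge the first list: 02:15–04:00, 15:30–17:30.
Merge the second list: 01:30–07:00, 09:15–14:45, 16:00–22:30.
02:15–04:00: fully covered by B → removed.
15:30–17:30 minus B → 15:30–16:00.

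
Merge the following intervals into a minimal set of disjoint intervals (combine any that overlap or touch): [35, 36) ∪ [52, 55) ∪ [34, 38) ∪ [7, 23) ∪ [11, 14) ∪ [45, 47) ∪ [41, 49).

[7, 23) ∪ [34, 38) ∪ [41, 49) ∪ [52, 55)

Sort by start: [7, 23), [11, 14), [34, 38), [35, 36), [41, 49), [45, 47), [52, 55).
[11, 14) overlaps/touches [7, 23) → extend to [7, 23).
[34, 38) is disjoint → start new block.
[35, 36) overlaps/touches [34, 38) → extend to [34, 38).
[41, 49) is disjoint → start new block.
[45, 47) overlaps/touches [41, 49) → extend to [41, 49).
[52, 55) is disjoint → start new block.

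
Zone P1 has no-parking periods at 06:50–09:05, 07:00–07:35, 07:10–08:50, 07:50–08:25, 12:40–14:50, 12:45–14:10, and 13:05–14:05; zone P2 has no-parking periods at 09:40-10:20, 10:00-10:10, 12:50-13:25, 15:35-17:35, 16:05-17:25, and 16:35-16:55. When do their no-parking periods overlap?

First set merges to 06:50-09:05, 12:40-14:50.
Second set merges to 09:40-10:20, 12:50-13:25, 15:35-17:35.
06:50-09:05 meets no B interval.
12:40-14:50 ∩ B → 12:50-13:25.

12:50-13:25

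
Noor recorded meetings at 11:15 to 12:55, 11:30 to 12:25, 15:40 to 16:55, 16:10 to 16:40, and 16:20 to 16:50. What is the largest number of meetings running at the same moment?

At 16:20, 3 of the intervals are simultaneously active.
No point has more.

3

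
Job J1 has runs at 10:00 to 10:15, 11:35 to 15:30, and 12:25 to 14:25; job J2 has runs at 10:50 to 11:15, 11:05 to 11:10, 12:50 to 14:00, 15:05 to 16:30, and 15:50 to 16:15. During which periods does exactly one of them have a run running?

First set merges to 10:00–10:15, 11:35–15:30.
Second set merges to 10:50–11:15, 12:50–14:00, 15:05–16:30.
Only in the first: 10:00–10:15, 11:35–12:50, 14:00–15:05.
Only in the second: 10:50–11:15, 15:30–16:30.
Together these are the periods covered by exactly one.

10:00–10:15, 10:50–11:15, 11:35–12:50, 14:00–15:05, 15:30–16:30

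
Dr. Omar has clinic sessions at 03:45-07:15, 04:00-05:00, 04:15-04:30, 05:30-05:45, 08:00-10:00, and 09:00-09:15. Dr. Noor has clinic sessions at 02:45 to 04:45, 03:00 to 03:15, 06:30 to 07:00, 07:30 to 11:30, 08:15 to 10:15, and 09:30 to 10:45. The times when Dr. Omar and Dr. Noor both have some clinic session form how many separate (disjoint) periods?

3

A, merged: 03:45-07:15, 08:00-10:00.
B, merged: 02:45-04:45, 06:30-07:00, 07:30-11:30.
A ∩ B = 03:45-04:45, 06:30-07:00, 08:00-10:00.
That is 3 disjoint pieces.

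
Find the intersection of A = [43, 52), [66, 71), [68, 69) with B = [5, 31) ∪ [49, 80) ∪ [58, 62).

Merge the first list: [43, 52), [66, 71).
Merge the second list: [5, 31), [49, 80).
[43, 52) ∩ B → [49, 52).
[66, 71) ∩ B → [66, 71).

[49, 52) ∪ [66, 71)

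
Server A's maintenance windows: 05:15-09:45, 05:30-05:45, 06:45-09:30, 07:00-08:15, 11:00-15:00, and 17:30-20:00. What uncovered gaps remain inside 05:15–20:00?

09:45-11:00, 15:00-17:30

The merged coverage is 05:15-09:45, 11:00-15:00, 17:30-20:00.
Gaps within 05:15-20:00: 09:45-11:00, 15:00-17:30.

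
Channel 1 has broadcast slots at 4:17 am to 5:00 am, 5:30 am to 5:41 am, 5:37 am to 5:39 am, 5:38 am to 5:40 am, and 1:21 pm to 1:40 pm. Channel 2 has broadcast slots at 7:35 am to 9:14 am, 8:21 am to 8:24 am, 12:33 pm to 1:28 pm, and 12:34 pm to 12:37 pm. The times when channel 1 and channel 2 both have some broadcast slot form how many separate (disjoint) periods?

Merge the first list: 4:17 am-5:00 am, 5:30 am-5:41 am, 1:21 pm-1:40 pm.
Merge the second list: 7:35 am-9:14 am, 12:33 pm-1:28 pm.
A ∩ B = 1:21 pm-1:28 pm.
That is 1 disjoint piece.

1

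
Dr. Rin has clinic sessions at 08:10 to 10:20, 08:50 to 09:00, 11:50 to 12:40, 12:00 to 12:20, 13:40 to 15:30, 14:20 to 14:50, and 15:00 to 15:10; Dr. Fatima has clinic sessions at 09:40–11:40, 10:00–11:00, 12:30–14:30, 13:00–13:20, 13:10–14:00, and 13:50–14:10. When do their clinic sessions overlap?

09:40-10:20, 12:30-12:40, 13:40-14:30

Merge the first list: 08:10-10:20, 11:50-12:40, 13:40-15:30.
Merge the second list: 09:40-11:40, 12:30-14:30.
08:10-10:20 meets the second set on 09:40-10:20.
11:50-12:40 meets the second set on 12:30-12:40.
13:40-15:30 meets the second set on 13:40-14:30.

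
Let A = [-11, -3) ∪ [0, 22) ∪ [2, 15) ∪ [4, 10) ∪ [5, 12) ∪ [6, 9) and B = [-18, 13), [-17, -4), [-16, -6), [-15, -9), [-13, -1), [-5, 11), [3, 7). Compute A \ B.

A, merged: [-11, -3), [0, 22).
B, merged: [-18, 13).
[-11, -3): entirely removed.
[0, 22) \ B = [13, 22).

[13, 22)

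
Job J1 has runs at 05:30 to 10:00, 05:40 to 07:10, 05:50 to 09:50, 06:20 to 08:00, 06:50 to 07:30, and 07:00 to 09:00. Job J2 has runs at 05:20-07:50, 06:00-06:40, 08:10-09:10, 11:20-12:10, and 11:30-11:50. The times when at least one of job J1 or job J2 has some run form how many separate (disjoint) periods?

2

A, merged: 05:30-10:00.
B, merged: 05:20-07:50, 08:10-09:10, 11:20-12:10.
A ∪ B = 05:20-10:00, 11:20-12:10.
That is 2 disjoint pieces.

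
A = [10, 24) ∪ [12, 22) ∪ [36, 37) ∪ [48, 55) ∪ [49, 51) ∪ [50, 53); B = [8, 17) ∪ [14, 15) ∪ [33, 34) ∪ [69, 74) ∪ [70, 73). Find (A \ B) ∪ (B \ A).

[8, 10) ∪ [17, 24) ∪ [33, 34) ∪ [36, 37) ∪ [48, 55) ∪ [69, 74)

First set merges to [10, 24), [36, 37), [48, 55).
Second set merges to [8, 17), [33, 34), [69, 74).
Only in the first: [17, 24), [36, 37), [48, 55).
Only in the second: [8, 10), [33, 34), [69, 74).
Together these are the periods covered by exactly one.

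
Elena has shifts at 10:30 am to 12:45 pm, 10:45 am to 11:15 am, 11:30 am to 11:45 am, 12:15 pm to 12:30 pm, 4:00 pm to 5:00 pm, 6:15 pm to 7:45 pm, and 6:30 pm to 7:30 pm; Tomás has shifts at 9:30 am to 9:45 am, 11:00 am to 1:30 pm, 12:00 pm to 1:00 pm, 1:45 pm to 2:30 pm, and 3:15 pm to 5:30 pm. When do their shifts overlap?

11:00 am-12:45 pm, 4:00 pm-5:00 pm

A, merged: 10:30 am-12:45 pm, 4:00 pm-5:00 pm, 6:15 pm-7:45 pm.
B, merged: 9:30 am-9:45 am, 11:00 am-1:30 pm, 1:45 pm-2:30 pm, 3:15 pm-5:30 pm.
10:30 am-12:45 pm ∩ B → 11:00 am-12:45 pm.
4:00 pm-5:00 pm ∩ B → 4:00 pm-5:00 pm.
6:15 pm-7:45 pm meets no B interval.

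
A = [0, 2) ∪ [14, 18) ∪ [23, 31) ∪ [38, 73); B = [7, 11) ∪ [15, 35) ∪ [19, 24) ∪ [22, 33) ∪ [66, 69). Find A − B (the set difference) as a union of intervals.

[0, 2) ∪ [14, 15) ∪ [38, 66) ∪ [69, 73)

Merge the second list: [7, 11), [15, 35), [66, 69).
[0, 2): no B overlap → unchanged.
[14, 18) minus B → [14, 15).
[23, 31): fully covered by B → removed.
[38, 73) minus B → [38, 66), [69, 73).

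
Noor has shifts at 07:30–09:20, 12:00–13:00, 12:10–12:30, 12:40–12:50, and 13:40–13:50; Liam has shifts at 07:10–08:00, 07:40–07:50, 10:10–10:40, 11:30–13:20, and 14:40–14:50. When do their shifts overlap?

A, merged: 07:30–09:20, 12:00–13:00, 13:40–13:50.
B, merged: 07:10–08:00, 10:10–10:40, 11:30–13:20, 14:40–14:50.
07:30–09:20 overlaps B on 07:30–08:00.
12:00–13:00 overlaps B on 12:00–13:00.
13:40–13:50 falls entirely outside B.

07:30–08:00, 12:00–13:00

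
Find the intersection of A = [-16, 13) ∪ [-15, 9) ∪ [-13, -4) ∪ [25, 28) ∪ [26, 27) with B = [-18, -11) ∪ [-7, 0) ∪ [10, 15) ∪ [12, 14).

[-16, -11) ∪ [-7, 0) ∪ [10, 13)

First set merges to [-16, 13), [25, 28).
Second set merges to [-18, -11), [-7, 0), [10, 15).
[-16, 13) ∩ B → [-16, -11), [-7, 0), [10, 13).
[25, 28) meets no B interval.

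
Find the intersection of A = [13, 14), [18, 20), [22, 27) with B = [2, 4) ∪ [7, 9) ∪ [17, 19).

[13, 14) falls entirely outside B.
[18, 20) overlaps B on [18, 19).
[22, 27) falls entirely outside B.

[18, 19)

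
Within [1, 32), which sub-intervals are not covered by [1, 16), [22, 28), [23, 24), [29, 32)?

Covered (merged): [1, 16), [22, 28), [29, 32).
Gaps within [1, 32): [16, 22), [28, 29).

[16, 22) ∪ [28, 29)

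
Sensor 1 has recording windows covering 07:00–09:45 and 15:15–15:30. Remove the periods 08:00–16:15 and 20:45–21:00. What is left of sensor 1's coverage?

07:00–09:45 with B removed leaves 07:00–08:00.
15:15–15:30 lies entirely inside B → drops out.

07:00–08:00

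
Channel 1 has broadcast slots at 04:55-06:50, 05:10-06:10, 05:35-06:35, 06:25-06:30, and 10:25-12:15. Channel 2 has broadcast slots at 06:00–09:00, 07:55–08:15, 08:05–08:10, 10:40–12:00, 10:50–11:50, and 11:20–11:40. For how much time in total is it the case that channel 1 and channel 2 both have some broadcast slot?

A, merged: 04:55-06:50, 10:25-12:15.
B, merged: 06:00-09:00, 10:40-12:00.
A ∩ B = 06:00-06:50, 10:40-12:00.
Total: 50 min + 1 h 20 min = 2 h 10 min.

2 h 10 min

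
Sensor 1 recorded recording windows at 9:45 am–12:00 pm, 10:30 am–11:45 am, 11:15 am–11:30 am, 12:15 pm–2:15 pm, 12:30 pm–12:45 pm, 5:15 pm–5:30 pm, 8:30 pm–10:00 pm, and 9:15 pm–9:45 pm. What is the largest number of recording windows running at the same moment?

Walk the sorted start/end points keeping a running depth.
The depth first hits 3 at 11:15 am.

3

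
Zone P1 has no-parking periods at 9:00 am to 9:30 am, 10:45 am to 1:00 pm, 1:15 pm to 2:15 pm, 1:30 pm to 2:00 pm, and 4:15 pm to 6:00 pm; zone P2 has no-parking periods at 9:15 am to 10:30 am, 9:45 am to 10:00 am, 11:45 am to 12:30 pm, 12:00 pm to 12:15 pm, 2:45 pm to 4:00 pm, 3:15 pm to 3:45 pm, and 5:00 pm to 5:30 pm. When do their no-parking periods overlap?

First set merges to 9:00 am-9:30 am, 10:45 am-1:00 pm, 1:15 pm-2:15 pm, 4:15 pm-6:00 pm.
Second set merges to 9:15 am-10:30 am, 11:45 am-12:30 pm, 2:45 pm-4:00 pm, 5:00 pm-5:30 pm.
9:00 am-9:30 am ∩ B → 9:15 am-9:30 am.
10:45 am-1:00 pm ∩ B → 11:45 am-12:30 pm.
1:15 pm-2:15 pm meets no B interval.
4:15 pm-6:00 pm ∩ B → 5:00 pm-5:30 pm.

9:15 am-9:30 am, 11:45 am-12:30 pm, 5:00 pm-5:30 pm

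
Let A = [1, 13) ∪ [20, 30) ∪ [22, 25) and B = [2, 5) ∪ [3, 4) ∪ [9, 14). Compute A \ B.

[1, 2) ∪ [5, 9) ∪ [20, 30)

First set merges to [1, 13), [20, 30).
Second set merges to [2, 5), [9, 14).
[1, 13) minus B → [1, 2), [5, 9).
[20, 30): no B overlap → unchanged.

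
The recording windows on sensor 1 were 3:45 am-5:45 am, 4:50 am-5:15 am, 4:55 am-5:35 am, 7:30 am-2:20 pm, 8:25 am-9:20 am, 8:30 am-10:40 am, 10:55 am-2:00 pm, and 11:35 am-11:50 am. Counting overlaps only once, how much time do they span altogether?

Merged: 3:45 am–5:45 am, 7:30 am–2:20 pm.
Lengths: 2 h + 6 h 50 min = 8 h 50 min.

8 h 50 min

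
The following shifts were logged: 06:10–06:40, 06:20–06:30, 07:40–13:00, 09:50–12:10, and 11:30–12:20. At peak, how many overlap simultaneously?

3

Walk the sorted start/end points keeping a running depth.
The depth first hits 3 at 11:30.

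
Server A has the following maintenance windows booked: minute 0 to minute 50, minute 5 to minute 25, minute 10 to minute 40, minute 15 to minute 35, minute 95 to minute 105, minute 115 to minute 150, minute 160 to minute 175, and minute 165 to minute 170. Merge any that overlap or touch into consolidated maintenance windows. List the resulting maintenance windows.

minute 5 to minute 25 overlaps/touches minute 0 to minute 50 → extend to minute 0 to minute 50.
minute 10 to minute 40 overlaps/touches minute 0 to minute 50 → extend to minute 0 to minute 50.
minute 15 to minute 35 overlaps/touches minute 0 to minute 50 → extend to minute 0 to minute 50.
minute 95 to minute 105 is disjoint → start new block.
minute 115 to minute 150 is disjoint → start new block.
minute 160 to minute 175 is disjoint → start new block.
minute 165 to minute 170 overlaps/touches minute 160 to minute 175 → extend to minute 160 to minute 175.

minute 0 to minute 50, minute 95 to minute 105, minute 115 to minute 150, minute 160 to minute 175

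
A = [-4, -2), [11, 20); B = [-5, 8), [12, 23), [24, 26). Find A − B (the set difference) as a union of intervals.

[-4, -2) lies entirely inside B → drops out.
[11, 20) with B removed leaves [11, 12).

[11, 12)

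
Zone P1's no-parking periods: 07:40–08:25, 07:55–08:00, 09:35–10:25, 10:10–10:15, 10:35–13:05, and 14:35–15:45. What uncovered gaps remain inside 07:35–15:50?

After merging, the occupied span is 07:40-08:25, 09:35-10:25, 10:35-13:05, 14:35-15:45.
Complement within 07:35-15:50: 07:35-07:40, 08:25-09:35, 10:25-10:35, 13:05-14:35, 15:45-15:50.

07:35-07:40, 08:25-09:35, 10:25-10:35, 13:05-14:35, 15:45-15:50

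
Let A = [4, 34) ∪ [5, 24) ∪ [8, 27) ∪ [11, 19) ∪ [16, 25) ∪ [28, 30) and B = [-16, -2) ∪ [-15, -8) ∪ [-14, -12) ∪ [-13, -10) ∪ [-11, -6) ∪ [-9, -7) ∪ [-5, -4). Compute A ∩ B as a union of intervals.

A, merged: [4, 34).
B, merged: [-16, -2).
[4, 34) falls entirely outside B.
No overlap.

none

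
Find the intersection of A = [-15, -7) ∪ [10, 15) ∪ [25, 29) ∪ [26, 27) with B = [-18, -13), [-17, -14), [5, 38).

[-15, -13) ∪ [10, 15) ∪ [25, 29)

A, merged: [-15, -7), [10, 15), [25, 29).
B, merged: [-18, -13), [5, 38).
[-15, -7) ∩ B → [-15, -13).
[10, 15) ∩ B → [10, 15).
[25, 29) ∩ B → [25, 29).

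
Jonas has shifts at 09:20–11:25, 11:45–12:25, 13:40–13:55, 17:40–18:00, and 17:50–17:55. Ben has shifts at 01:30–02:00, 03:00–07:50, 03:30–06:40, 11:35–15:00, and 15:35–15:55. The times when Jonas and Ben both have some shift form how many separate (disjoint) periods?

2

A, merged: 09:20-11:25, 11:45-12:25, 13:40-13:55, 17:40-18:00.
B, merged: 01:30-02:00, 03:00-07:50, 11:35-15:00, 15:35-15:55.
A ∩ B = 11:45-12:25, 13:40-13:55.
That is 2 disjoint pieces.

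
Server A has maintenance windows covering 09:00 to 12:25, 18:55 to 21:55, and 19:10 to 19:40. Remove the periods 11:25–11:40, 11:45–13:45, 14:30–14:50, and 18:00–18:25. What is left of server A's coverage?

First set merges to 09:00–12:25, 18:55–21:55.
09:00–12:25 minus B → 09:00–11:25, 11:40–11:45.
18:55–21:55: no B overlap → unchanged.

09:00–11:25, 11:40–11:45, 18:55–21:55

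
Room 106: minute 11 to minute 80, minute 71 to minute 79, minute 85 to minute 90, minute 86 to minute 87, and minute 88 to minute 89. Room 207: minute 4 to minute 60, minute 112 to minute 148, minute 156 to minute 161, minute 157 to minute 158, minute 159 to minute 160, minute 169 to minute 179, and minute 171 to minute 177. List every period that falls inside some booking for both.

Merge the first list: minute 11 to minute 80, minute 85 to minute 90.
Merge the second list: minute 4 to minute 60, minute 112 to minute 148, minute 156 to minute 161, minute 169 to minute 179.
minute 11 to minute 80 meets the second set on minute 11 to minute 60.
minute 85 to minute 90: no overlap with the second set.

minute 11 to minute 60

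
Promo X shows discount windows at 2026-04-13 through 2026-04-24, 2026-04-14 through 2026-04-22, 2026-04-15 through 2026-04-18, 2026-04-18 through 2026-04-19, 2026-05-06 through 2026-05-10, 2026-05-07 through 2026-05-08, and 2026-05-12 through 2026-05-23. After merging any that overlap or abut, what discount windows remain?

2026-04-13 through 2026-04-24, 2026-05-06 through 2026-05-10, 2026-05-12 through 2026-05-23

2026-04-14 through 2026-04-22 overlaps/touches 2026-04-13 through 2026-04-24 → extend to 2026-04-13 through 2026-04-24.
2026-04-15 through 2026-04-18 overlaps/touches 2026-04-13 through 2026-04-24 → extend to 2026-04-13 through 2026-04-24.
2026-04-18 through 2026-04-19 overlaps/touches 2026-04-13 through 2026-04-24 → extend to 2026-04-13 through 2026-04-24.
2026-05-06 through 2026-05-10 is disjoint → start new block.
2026-05-07 through 2026-05-08 overlaps/touches 2026-05-06 through 2026-05-10 → extend to 2026-05-06 through 2026-05-10.
2026-05-12 through 2026-05-23 is disjoint → start new block.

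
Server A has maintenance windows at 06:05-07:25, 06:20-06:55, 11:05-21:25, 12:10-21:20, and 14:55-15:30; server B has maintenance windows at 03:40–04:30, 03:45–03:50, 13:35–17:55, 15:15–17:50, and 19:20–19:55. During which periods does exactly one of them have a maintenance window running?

A, merged: 06:05-07:25, 11:05-21:25.
B, merged: 03:40-04:30, 13:35-17:55, 19:20-19:55.
Only in the first: 06:05-07:25, 11:05-13:35, 17:55-19:20, 19:55-21:25.
Only in the second: 03:40-04:30.
Together these are the periods covered by exactly one.

03:40-04:30, 06:05-07:25, 11:05-13:35, 17:55-19:20, 19:55-21:25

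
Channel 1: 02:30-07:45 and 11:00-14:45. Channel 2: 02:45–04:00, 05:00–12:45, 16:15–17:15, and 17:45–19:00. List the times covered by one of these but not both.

A \ B = 02:30–02:45, 04:00–05:00, 12:45–14:45.
B \ A = 07:45–11:00, 16:15–17:15, 17:45–19:00.
Union of the two gives the symmetric difference.

02:30–02:45, 04:00–05:00, 07:45–11:00, 12:45–14:45, 16:15–17:15, 17:45–19:00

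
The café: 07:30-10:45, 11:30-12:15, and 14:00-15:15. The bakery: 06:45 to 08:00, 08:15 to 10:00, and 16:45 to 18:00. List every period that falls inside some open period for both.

07:30-10:45 ∩ B → 07:30-08:00, 08:15-10:00.
11:30-12:15 meets no B interval.
14:00-15:15 meets no B interval.

07:30-08:00, 08:15-10:00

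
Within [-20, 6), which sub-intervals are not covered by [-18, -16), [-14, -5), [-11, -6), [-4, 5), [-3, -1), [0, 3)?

[-20, -18) ∪ [-16, -14) ∪ [-5, -4) ∪ [5, 6)

After merging, the occupied span is [-18, -16), [-14, -5), [-4, 5).
Uncovered inside [-20, 6): [-20, -18), [-16, -14), [-5, -4), [5, 6).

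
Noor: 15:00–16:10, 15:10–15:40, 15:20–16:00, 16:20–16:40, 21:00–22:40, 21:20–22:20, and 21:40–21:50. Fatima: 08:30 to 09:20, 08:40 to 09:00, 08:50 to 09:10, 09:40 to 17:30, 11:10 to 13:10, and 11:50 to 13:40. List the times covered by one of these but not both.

First set merges to 15:00–16:10, 16:20–16:40, 21:00–22:40.
Second set merges to 08:30–09:20, 09:40–17:30.
Only in the first: 21:00–22:40.
Only in the second: 08:30–09:20, 09:40–15:00, 16:10–16:20, 16:40–17:30.
Together these are the periods covered by exactly one.

08:30–09:20, 09:40–15:00, 16:10–16:20, 16:40–17:30, 21:00–22:40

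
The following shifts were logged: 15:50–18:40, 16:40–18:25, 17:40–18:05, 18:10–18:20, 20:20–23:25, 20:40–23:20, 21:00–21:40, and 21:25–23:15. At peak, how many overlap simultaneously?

At 21:25, 4 of the intervals are simultaneously active.
No point has more.

4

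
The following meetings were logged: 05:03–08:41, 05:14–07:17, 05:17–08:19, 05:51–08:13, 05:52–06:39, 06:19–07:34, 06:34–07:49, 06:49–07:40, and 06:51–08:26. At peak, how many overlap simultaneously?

8

At 06:51, 8 of the intervals are simultaneously active.
No point has more.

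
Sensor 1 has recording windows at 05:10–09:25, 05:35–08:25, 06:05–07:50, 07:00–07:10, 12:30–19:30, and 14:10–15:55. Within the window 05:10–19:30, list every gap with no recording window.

The merged coverage is 05:10–09:25, 12:30–19:30.
Complement within 05:10–19:30: 09:25–12:30.

09:25–12:30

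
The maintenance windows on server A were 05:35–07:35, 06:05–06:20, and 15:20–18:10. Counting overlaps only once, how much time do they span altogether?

4 h 50 min

Merged: 05:35–07:35, 15:20–18:10.
Lengths: 2 h + 2 h 50 min = 4 h 50 min.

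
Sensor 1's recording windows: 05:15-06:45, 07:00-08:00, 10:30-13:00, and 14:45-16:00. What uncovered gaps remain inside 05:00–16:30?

05:00-05:15, 06:45-07:00, 08:00-10:30, 13:00-14:45, 16:00-16:30

After merging, the occupied span is 05:15-06:45, 07:00-08:00, 10:30-13:00, 14:45-16:00.
Uncovered inside 05:00-16:30: 05:00-05:15, 06:45-07:00, 08:00-10:30, 13:00-14:45, 16:00-16:30.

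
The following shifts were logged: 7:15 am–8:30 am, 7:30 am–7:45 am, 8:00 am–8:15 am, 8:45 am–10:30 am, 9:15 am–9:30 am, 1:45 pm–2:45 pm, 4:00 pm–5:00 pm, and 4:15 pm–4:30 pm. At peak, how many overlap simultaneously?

2

Walk the sorted start/end points keeping a running depth.
The depth first hits 2 at 7:30 am.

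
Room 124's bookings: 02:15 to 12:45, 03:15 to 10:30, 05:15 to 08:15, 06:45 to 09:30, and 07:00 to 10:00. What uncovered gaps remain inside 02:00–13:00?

02:00–02:15, 12:45–13:00

After merging, the occupied span is 02:15–12:45.
Uncovered inside 02:00–13:00: 02:00–02:15, 12:45–13:00.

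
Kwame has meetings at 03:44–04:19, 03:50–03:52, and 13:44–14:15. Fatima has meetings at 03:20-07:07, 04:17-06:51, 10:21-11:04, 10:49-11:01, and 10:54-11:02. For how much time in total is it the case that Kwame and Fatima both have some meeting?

35 min

A, merged: 03:44–04:19, 13:44–14:15.
B, merged: 03:20–07:07, 10:21–11:04.
A ∩ B = 03:44–04:19.
Total: 35 min.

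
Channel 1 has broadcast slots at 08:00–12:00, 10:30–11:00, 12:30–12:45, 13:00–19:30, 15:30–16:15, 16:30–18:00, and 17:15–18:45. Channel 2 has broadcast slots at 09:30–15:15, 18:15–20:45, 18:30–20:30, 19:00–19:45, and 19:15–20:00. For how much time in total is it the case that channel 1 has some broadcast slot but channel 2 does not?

4 h 30 min

A, merged: 08:00–12:00, 12:30–12:45, 13:00–19:30.
B, merged: 09:30–15:15, 18:15–20:45.
A \ B = 08:00–09:30, 15:15–18:15.
Total: 1 h 30 min + 3 h = 4 h 30 min.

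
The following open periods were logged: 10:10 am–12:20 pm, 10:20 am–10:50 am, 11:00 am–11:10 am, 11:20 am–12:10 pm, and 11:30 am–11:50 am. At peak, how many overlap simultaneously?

3

At 11:30 am, 3 of the intervals are simultaneously active.
No point has more.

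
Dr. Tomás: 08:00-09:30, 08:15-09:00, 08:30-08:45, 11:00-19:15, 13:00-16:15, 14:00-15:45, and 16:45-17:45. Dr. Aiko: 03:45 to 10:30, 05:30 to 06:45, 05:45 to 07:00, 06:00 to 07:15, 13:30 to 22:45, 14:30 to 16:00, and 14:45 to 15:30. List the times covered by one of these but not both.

03:45–08:00, 09:30–10:30, 11:00–13:30, 19:15–22:45

Merge the first list: 08:00–09:30, 11:00–19:15.
Merge the second list: 03:45–10:30, 13:30–22:45.
A but not B: 11:00–13:30.
B but not A: 03:45–08:00, 09:30–10:30, 19:15–22:45.
Combining gives A △ B.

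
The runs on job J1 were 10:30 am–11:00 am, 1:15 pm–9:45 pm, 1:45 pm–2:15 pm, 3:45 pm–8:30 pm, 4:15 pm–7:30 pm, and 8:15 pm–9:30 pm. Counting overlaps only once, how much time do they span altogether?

Merged: 10:30 am-11:00 am, 1:15 pm-9:45 pm.
Lengths: 30 min + 8 h 30 min = 9 h.

9 h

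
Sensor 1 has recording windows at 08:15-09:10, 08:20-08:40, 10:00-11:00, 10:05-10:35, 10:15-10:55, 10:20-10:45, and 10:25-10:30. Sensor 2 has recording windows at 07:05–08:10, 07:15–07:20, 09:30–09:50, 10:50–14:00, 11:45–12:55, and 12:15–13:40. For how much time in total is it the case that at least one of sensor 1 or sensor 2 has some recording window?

6 h 20 min

First set merges to 08:15–09:10, 10:00–11:00.
Second set merges to 07:05–08:10, 09:30–09:50, 10:50–14:00.
A ∪ B = 07:05–08:10, 08:15–09:10, 09:30–09:50, 10:00–14:00.
Total: 1 h 5 min + 55 min + 20 min + 4 h = 6 h 20 min.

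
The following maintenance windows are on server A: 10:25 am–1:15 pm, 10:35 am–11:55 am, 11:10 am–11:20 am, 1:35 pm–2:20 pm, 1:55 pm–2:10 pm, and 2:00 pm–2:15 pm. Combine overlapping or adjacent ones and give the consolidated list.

10:35 am–11:55 am overlaps/touches 10:25 am–1:15 pm → extend to 10:25 am–1:15 pm.
11:10 am–11:20 am overlaps/touches 10:25 am–1:15 pm → extend to 10:25 am–1:15 pm.
1:35 pm–2:20 pm is disjoint → start new block.
1:55 pm–2:10 pm overlaps/touches 1:35 pm–2:20 pm → extend to 1:35 pm–2:20 pm.
2:00 pm–2:15 pm overlaps/touches 1:35 pm–2:20 pm → extend to 1:35 pm–2:20 pm.

10:25 am–1:15 pm, 1:35 pm–2:20 pm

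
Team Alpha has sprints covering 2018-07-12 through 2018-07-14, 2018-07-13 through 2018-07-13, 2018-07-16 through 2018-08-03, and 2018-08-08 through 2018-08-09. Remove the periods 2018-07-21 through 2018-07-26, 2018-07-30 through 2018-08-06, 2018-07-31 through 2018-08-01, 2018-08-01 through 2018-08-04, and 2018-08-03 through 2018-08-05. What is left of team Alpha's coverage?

First set merges to 2018-07-12 through 2018-07-14, 2018-07-16 through 2018-08-03, 2018-08-08 through 2018-08-09.
Second set merges to 2018-07-21 through 2018-07-26, 2018-07-30 through 2018-08-06.
2018-07-12 through 2018-07-14 is untouched.
2018-07-16 through 2018-08-03 with B removed leaves 2018-07-16 through 2018-07-20, 2018-07-27 through 2018-07-29.
2018-08-08 through 2018-08-09 is untouched.

2018-07-12 through 2018-07-14, 2018-07-16 through 2018-07-20, 2018-07-27 through 2018-07-29, 2018-08-08 through 2018-08-09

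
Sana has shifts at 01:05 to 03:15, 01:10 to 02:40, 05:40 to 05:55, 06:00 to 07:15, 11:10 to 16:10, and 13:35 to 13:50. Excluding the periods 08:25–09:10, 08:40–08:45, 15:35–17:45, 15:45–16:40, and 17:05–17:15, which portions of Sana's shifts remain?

First set merges to 01:05–03:15, 05:40–05:55, 06:00–07:15, 11:10–16:10.
Second set merges to 08:25–09:10, 15:35–17:45.
01:05–03:15: no B overlap → unchanged.
05:40–05:55: no B overlap → unchanged.
06:00–07:15: no B overlap → unchanged.
11:10–16:10 minus B → 11:10–15:35.

01:05–03:15, 05:40–05:55, 06:00–07:15, 11:10–15:35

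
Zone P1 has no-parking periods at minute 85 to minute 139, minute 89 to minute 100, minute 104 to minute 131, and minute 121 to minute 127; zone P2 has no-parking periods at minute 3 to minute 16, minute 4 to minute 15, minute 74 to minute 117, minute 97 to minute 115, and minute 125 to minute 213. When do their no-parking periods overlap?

A, merged: minute 85 to minute 139.
B, merged: minute 3 to minute 16, minute 74 to minute 117, minute 125 to minute 213.
minute 85 to minute 139 meets the second set on minute 85 to minute 117, minute 125 to minute 139.

minute 85 to minute 117, minute 125 to minute 139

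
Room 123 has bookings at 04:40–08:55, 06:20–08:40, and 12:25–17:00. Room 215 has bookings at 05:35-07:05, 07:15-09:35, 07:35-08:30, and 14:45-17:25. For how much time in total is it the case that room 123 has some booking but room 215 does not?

3 h 25 min

Merge the first list: 04:40–08:55, 12:25–17:00.
Merge the second list: 05:35–07:05, 07:15–09:35, 14:45–17:25.
A \ B = 04:40–05:35, 07:05–07:15, 12:25–14:45.
Total: 55 min + 10 min + 2 h 20 min = 3 h 25 min.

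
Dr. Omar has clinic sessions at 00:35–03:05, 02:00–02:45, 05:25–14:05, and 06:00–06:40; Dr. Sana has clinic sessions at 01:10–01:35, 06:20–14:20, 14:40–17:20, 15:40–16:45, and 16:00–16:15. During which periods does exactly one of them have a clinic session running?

Merge the first list: 00:35–03:05, 05:25–14:05.
Merge the second list: 01:10–01:35, 06:20–14:20, 14:40–17:20.
A but not B: 00:35–01:10, 01:35–03:05, 05:25–06:20.
B but not A: 14:05–14:20, 14:40–17:20.
Combining gives A △ B.

00:35–01:10, 01:35–03:05, 05:25–06:20, 14:05–14:20, 14:40–17:20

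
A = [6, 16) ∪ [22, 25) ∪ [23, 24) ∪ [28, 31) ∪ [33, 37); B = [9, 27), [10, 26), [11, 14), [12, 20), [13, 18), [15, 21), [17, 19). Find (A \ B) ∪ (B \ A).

[6, 9) ∪ [16, 22) ∪ [25, 27) ∪ [28, 31) ∪ [33, 37)

A, merged: [6, 16), [22, 25), [28, 31), [33, 37).
B, merged: [9, 27).
Only in the first: [6, 9), [28, 31), [33, 37).
Only in the second: [16, 22), [25, 27).
Together these are the periods covered by exactly one.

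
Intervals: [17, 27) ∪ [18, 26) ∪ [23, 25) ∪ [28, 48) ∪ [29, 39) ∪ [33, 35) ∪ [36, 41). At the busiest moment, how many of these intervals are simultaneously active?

3

At 23, 3 of the intervals are simultaneously active.
No point has more.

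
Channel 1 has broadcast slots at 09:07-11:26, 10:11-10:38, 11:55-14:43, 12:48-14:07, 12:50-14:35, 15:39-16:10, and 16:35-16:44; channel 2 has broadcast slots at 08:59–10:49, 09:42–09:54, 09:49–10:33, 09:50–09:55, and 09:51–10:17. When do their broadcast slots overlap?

A, merged: 09:07–11:26, 11:55–14:43, 15:39–16:10, 16:35–16:44.
B, merged: 08:59–10:49.
09:07–11:26 meets the second set on 09:07–10:49.
11:55–14:43: no overlap with the second set.
15:39–16:10: no overlap with the second set.
16:35–16:44: no overlap with the second set.

09:07–10:49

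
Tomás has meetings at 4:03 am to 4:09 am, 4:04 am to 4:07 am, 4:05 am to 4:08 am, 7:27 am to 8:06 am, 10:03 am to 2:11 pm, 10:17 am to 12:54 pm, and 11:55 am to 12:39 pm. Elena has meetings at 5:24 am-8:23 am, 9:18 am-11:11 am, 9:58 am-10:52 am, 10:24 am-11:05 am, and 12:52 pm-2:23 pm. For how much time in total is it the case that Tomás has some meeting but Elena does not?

First set merges to 4:03 am–4:09 am, 7:27 am–8:06 am, 10:03 am–2:11 pm.
Second set merges to 5:24 am–8:23 am, 9:18 am–11:11 am, 12:52 pm–2:23 pm.
A \ B = 4:03 am–4:09 am, 11:11 am–12:52 pm.
Total: 6 min + 1 h 41 min = 1 h 47 min.

1 h 47 min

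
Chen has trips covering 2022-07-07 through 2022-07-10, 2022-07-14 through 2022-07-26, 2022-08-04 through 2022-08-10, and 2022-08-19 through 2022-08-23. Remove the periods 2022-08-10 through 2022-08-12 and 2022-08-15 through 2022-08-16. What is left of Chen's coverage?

2022-07-07 through 2022-07-10, 2022-07-14 through 2022-07-26, 2022-08-04 through 2022-08-09, 2022-08-19 through 2022-08-23

2022-07-07 through 2022-07-10: nothing removed.
2022-07-14 through 2022-07-26: nothing removed.
2022-08-04 through 2022-08-10 \ B = 2022-08-04 through 2022-08-09.
2022-08-19 through 2022-08-23: nothing removed.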